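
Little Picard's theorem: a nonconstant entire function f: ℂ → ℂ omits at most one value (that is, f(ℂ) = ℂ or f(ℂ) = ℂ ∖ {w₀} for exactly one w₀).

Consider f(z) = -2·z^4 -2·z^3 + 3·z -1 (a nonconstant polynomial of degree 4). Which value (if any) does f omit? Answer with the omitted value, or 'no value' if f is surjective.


Little Picard bounds the complement of f(ℂ) to at most one point.
For every w ∈ ℂ, the equation p(z) − w = 0 is a nonconstant polynomial in z and hence has at least one root by the fundamental theorem of algebra. So p is surjective onto ℂ, omitting no value.

Omitted value: no value.


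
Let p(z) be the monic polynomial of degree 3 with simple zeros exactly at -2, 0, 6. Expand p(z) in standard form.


The polynomial is p(z) = ∏_{α ∈ S} (z − α), where S = {-2, 0, 6}.
Expanding the product yields: p(z) = z^3 -4·z^2 -12·z.
The resulting polynomial has degree 3 and real coefficients as required.

p(z) = z^3 -4·z^2 -12·z.


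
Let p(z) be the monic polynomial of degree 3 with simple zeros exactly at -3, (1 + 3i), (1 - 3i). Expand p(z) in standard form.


The polynomial is p(z) = ∏_{α ∈ S} (z − α), where S = {-3, (1 + 3i), (1 - 3i)}.
Expanding the product yields: p(z) = z^3 + z^2 + 4·z + 30.
Note conjugate pairs combine to real quadratics: (z − (1+3i))(z − (1−3i)) = z² − 2z + 10.
The resulting polynomial has degree 3 and real coefficients as required.

p(z) = z^3 + z^2 + 4·z + 30.


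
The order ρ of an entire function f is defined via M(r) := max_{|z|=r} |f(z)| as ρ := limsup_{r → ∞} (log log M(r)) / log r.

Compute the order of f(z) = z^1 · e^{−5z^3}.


M(r) = max_{|z|=r} |1|·|z|^1·|e^{−5z^3}| = 1·r^1 · e^{5r^3} (the factors attain their maxima compatibly on |z|=r). Then log M(r) = log 1 + 1·log r + 5r^3, dominated by the last term, so log log M(r) ~ 3·log r. The polynomial factor 1z^1 contributes only a log r term and does not affect the order. ρ = 3.
Therefore ρ = 3.

Order ρ = 3.


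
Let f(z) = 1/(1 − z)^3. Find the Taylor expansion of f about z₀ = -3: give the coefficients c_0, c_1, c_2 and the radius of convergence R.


Let w = z − z₀, so z = z₀ + w.
Then 1 − z = 1 − (z₀ + w) = (1 − z₀) − w = 4 − w.
f(z) = 1/(4 − w)^3 = (1/(4)^3) · (1 − w/(4))^{−3}.
By the binomial series (1−u)^{−3} = Σ_{n≥0} C(n+2, 2) u^n for |u|<1, with u = w/(4):
  c_n = C(n+2, 2) / (4)^(n+3).
  c_0 = 1/(4)^3 = 1/64.
  c_1 = 3/(4)^4 = 3/256.
  c_2 = 6/(4)^5 = 3/512.
The series is valid for |w/d| < 1, i.e. |z − z₀| < |d|.
Radius of convergence: R = |1 − z₀| = |4| = 4 (distance from z₀ to the singularity z = 1).

c_0 = 1/64, c_1 = 3/256, c_2 = 3/512; R = 4.


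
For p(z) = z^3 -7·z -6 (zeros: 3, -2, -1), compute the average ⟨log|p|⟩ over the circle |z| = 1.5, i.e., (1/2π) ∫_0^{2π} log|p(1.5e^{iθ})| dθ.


Zeros: -2, -1, 3; r = 1.5.
Inside |z| < r: -1. Outside (|z| ≥ r): -2, 3.
p(0) = -6, so log|p(0)| = log(6) = 1.7918.
Apply Jensen: I(r) = log|p(0)| + Σ_k log(r/|z_k|), summed over zeros inside |z| < r.
  log(r/|z_k|) for z_k = -1: log(1.5/1) = 0.4055
  Outside zeros (-2, 3) contribute nothing to the Jensen sum.
Sum over inside zeros: 0.4055.
I(r) = log|p(0)| + (inside sum) = 1.7918 + 0.4055 = 2.1972.
Note: since some zeros are outside |z| ≤ r, the simplified n·log(r) form does NOT apply — only the inside zeros contribute.

I(r) ≈ 2.1972.


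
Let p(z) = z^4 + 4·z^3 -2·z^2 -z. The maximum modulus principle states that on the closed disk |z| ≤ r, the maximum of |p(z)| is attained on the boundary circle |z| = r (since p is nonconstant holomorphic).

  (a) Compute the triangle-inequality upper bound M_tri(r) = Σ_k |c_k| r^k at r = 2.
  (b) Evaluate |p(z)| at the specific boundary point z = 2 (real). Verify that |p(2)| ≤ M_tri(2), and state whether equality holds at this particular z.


Coefficients: c_0 = 0, c_1 = -1, c_2 = -2, c_3 = 4, c_4 = 1. Radius r = 2.
Part (a). Triangle bound: M_tri(r) = Σ_k |c_k| r^k
  = |0|·2^0 + |-1|·2^1 + |-2|·2^2 + |4|·2^3 + |1|·2^4
  = 0 + 2 + 8 + 32 + 16 = 58.
This bounds M(r) := max_{|z|=r} |p(z)| from above; equality holds iff all terms c_k z^k can be made to align in phase at a single z on |z|=r.
Part (b). At z = 2 (real, on the circle |z| = r):
  p(2) = (0)·2^0 + (-1)·2^1 + (-2)·2^2 + (4)·2^3 + (1)·2^4 = 38.
  |p(2)| = 38.
Check: |p(2)| = 38 ≤ 58 = M_tri(2). ✓ Equality does not hold at z = 2 (the coefficients have mixed signs, so the terms do not all align in phase there).

M_tri(2) = 58; |p(2)| = 38; equality at z=2: no.


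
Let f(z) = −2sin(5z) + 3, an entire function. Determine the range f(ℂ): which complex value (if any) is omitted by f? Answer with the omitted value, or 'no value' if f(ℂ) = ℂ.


Little Picard bounds the complement of f(ℂ) to at most one point.
sin is entire and surjective onto ℂ: for every w ∈ ℂ, sin(ζ) = w has a solution ζ ∈ ℂ (e.g., via the complex inverse arcsin). With ζ = 5z this gives z = ζ/(5). Then -2·sin(5z) takes every value in -2·ℂ = ℂ, and adding 3 is a bijection of ℂ. So f is surjective and omits no value. (Note: only on the real line is sin bounded by [−1, 1].)

Omitted value: no value.


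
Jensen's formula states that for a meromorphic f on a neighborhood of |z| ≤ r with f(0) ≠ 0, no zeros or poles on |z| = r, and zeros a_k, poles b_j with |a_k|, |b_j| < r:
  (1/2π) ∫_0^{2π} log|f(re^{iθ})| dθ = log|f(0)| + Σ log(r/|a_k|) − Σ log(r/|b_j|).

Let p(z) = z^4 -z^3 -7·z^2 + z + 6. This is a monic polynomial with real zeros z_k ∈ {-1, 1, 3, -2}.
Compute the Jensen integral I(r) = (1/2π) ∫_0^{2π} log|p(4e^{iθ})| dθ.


Zeros: -2, -1, 1, 3; r = 4.
Inside |z| < r: -2, -1, 1, 3. Outside (|z| ≥ r): ∅.
p(0) = 6, so log|p(0)| = log(6) = 1.7918.
Apply Jensen: I(r) = log|p(0)| + Σ_k log(r/|z_k|), summed over zeros inside |z| < r.
  log(r/|z_k|) for z_k = -1: log(4/1) = 1.3863
  log(r/|z_k|) for z_k = 1: log(4/1) = 1.3863
  log(r/|z_k|) for z_k = 3: log(4/3) = 0.2877
  log(r/|z_k|) for z_k = -2: log(4/2) = 0.6931
Sum over inside zeros: 3.7534.
I(r) = log|p(0)| + (inside sum) = 1.7918 + 3.7534 = 5.5452.
Closed form (all zeros inside, monic): I(r) = n·log(r) = 4·log(4) = 5.5452. ✓

I(r) ≈ 5.5452.


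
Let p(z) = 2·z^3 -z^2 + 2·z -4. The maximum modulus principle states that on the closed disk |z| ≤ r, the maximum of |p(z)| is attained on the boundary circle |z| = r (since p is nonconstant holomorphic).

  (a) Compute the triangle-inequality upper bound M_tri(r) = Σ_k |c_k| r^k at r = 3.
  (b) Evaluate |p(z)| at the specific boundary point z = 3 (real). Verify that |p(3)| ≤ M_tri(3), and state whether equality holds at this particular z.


Coefficients: c_0 = -4, c_1 = 2, c_2 = -1, c_3 = 2. Radius r = 3.
Part (a). Triangle bound: M_tri(r) = Σ_k |c_k| r^k
  = |-4|·3^0 + |2|·3^1 + |-1|·3^2 + |2|·3^3
  = 4 + 6 + 9 + 54 = 73.
This bounds M(r) := max_{|z|=r} |p(z)| from above; equality holds iff all terms c_k z^k can be made to align in phase at a single z on |z|=r.
Part (b). At z = 3 (real, on the circle |z| = r):
  p(3) = (-4)·3^0 + (2)·3^1 + (-1)·3^2 + (2)·3^3 = 47.
  |p(3)| = 47.
Check: |p(3)| = 47 ≤ 73 = M_tri(3). ✓ Equality does not hold at z = 3 (the coefficients have mixed signs, so the terms do not all align in phase there).

M_tri(3) = 73; |p(3)| = 47; equality at z=3: no.


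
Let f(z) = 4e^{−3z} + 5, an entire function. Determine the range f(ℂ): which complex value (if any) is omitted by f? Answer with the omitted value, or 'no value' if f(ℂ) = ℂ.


Little Picard bounds the complement of f(ℂ) to at most one point.
e^{−3z} is never zero on ℂ, so 4·e^{−3z} takes every value in ℂ ∖ {0}. Adding 5 shifts the range to ℂ ∖ {5}. Thus f omits exactly the value 5.

Omitted value: 5.


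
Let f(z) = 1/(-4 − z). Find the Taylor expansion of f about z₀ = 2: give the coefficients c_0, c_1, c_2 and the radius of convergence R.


Let w = z − z₀, so z = z₀ + w.
Then -4 − z = -4 − (z₀ + w) = (-4 − z₀) − w = -6 − w.
f(z) = 1/(-6 − w) = (1/(-6)) · 1/(1 − w/(-6)) = Σ_{n≥0} w^n / (-6)^(n+1).
So c_n = 1/(-6)^(n+1):
  c_0 = 1/(-6)^1 = -1/6.
  c_1 = 1/(-6)^2 = 1/36.
  c_2 = 1/(-6)^3 = -1/216.
The series is valid for |w/d| < 1, i.e. |z − z₀| < |d|.
Radius of convergence: R = |-4 − z₀| = |-6| = 6 (distance from z₀ to the singularity z = -4).

c_0 = -1/6, c_1 = 1/36, c_2 = -1/216; R = 6.


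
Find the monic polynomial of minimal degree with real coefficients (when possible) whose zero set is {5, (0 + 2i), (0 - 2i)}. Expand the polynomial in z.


The polynomial is p(z) = ∏_{α ∈ S} (z − α), where S = {5, (0 + 2i), (0 - 2i)}.
Expanding the product yields: p(z) = z^3 -5·z^2 + 4·z -20.
Note conjugate pairs combine to real quadratics: (z − (0+2i))(z − (0−2i)) = z² + 4.
The resulting polynomial has degree 3 and real coefficients as required.

p(z) = z^3 -5·z^2 + 4·z -20.


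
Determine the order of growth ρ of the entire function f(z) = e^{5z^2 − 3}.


|e^{5z^2 − 3}| = e^{Re(5·z^2) + -3} ≤ e^{5|z|^2 + -3} = e^{5r^2 + -3} on |z| = r, so ρ ≤ 2. Choosing z on |z|=r so that 5·z^2 is real positive (always possible by picking arg z appropriately) gives |f(z)| = e^{5r^2 + -3}, matching the bound. The additive constant -3 does not affect log log M(r) ~ 2·log r. Hence ρ = 2.
Therefore ρ = 2.

Order ρ = 2.


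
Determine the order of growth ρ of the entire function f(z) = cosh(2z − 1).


cosh(w) is a linear combination of e^{iw} and e^{−iw} (or e^w, e^{−w} in the hyperbolic case), so |cosh(w)| ≤ e^{|w|}. With w = 2z − 1, |w| ≤ 2|z| + 1 = 2r + 1 on |z| = r, giving M(r) ≤ e^{2r + 1}, so ρ ≤ 1. On a suitable ray (z = it for sin/cos; z = t for sinh/cosh, t real → ∞), |cosh(2z − 1)| grows like e^{2|t|}/2, so ρ ≥ 1. Hence ρ = 1.
Therefore ρ = 1.

Order ρ = 1.


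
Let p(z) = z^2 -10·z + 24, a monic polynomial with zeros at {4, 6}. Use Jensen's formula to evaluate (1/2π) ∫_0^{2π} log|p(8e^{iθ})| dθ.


Zeros: 4, 6; r = 8.
Inside |z| < r: 4, 6. Outside (|z| ≥ r): ∅.
p(0) = 24, so log|p(0)| = log(24) = 3.1781.
Apply Jensen: I(r) = log|p(0)| + Σ_k log(r/|z_k|), summed over zeros inside |z| < r.
  log(r/|z_k|) for z_k = 4: log(8/4) = 0.6931
  log(r/|z_k|) for z_k = 6: log(8/6) = 0.2877
Sum over inside zeros: 0.9808.
I(r) = log|p(0)| + (inside sum) = 3.1781 + 0.9808 = 4.1589.
Closed form (all zeros inside, monic): I(r) = n·log(r) = 2·log(8) = 4.1589. ✓

I(r) ≈ 4.1589.


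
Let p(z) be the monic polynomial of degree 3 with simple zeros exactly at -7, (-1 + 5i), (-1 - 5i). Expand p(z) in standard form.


The polynomial is p(z) = ∏_{α ∈ S} (z − α), where S = {-7, (-1 + 5i), (-1 - 5i)}.
Expanding the product yields: p(z) = z^3 + 9·z^2 + 40·z + 182.
Note conjugate pairs combine to real quadratics: (z − (-1+5i))(z − (-1−5i)) = z² + 2z + 26.
The resulting polynomial has degree 3 and real coefficients as required.

p(z) = z^3 + 9·z^2 + 40·z + 182.


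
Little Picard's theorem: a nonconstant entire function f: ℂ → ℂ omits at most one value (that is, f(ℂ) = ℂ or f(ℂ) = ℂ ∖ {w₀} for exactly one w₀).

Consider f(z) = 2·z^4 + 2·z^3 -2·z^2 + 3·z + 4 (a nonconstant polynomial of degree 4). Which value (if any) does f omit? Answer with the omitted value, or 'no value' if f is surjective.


Little Picard bounds the complement of f(ℂ) to at most one point.
For every w ∈ ℂ, the equation p(z) − w = 0 is a nonconstant polynomial in z and hence has at least one root by the fundamental theorem of algebra. So p is surjective onto ℂ, omitting no value.

Omitted value: no value.


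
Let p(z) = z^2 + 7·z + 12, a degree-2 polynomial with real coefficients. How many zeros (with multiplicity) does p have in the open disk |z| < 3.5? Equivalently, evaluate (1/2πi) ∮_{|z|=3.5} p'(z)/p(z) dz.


The zeros of p are: -4, -3.
Their magnitudes are: 4, 3.
Zeros with |z| < R = 3.5: -3.
Count = 1.
By the argument principle, (1/2πi) ∮_{|z|=R} p'(z)/p(z) dz equals exactly this count.

Number of zeros inside |z| < 3.5: 1.


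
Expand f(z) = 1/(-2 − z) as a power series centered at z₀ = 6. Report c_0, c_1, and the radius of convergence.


Let w = z − z₀, so z = z₀ + w.
Then -2 − z = -2 − (z₀ + w) = (-2 − z₀) − w = -8 − w.
f(z) = 1/(-8 − w) = (1/(-8)) · 1/(1 − w/(-8)) = Σ_{n≥0} w^n / (-8)^(n+1).
So c_n = 1/(-8)^(n+1):
  c_0 = 1/(-8)^1 = -1/8.
  c_1 = 1/(-8)^2 = 1/64.
The series is valid for |w/d| < 1, i.e. |z − z₀| < |d|.
Radius of convergence: R = |-2 − z₀| = |-8| = 8 (distance from z₀ to the singularity z = -2).

c_0 = -1/8, c_1 = 1/64; R = 8.


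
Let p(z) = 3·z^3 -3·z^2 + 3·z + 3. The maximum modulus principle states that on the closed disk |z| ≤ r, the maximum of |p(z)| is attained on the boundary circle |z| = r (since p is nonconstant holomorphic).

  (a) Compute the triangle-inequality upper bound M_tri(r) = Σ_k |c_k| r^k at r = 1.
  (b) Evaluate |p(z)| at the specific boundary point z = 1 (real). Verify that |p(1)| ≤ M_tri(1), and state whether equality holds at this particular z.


Coefficients: c_0 = 3, c_1 = 3, c_2 = -3, c_3 = 3. Radius r = 1.
Part (a). Triangle bound: M_tri(r) = Σ_k |c_k| r^k
  = |3|·1^0 + |3|·1^1 + |-3|·1^2 + |3|·1^3
  = 3 + 3 + 3 + 3 = 12.
This bounds M(r) := max_{|z|=r} |p(z)| from above; equality holds iff all terms c_k z^k can be made to align in phase at a single z on |z|=r.
Part (b). At z = 1 (real, on the circle |z| = r):
  p(1) = (3)·1^0 + (3)·1^1 + (-3)·1^2 + (3)·1^3 = 6.
  |p(1)| = 6.
Check: |p(1)| = 6 ≤ 12 = M_tri(1). ✓ Equality does not hold at z = 1 (the coefficients have mixed signs, so the terms do not all align in phase there).

M_tri(1) = 12; |p(1)| = 6; equality at z=1: no.


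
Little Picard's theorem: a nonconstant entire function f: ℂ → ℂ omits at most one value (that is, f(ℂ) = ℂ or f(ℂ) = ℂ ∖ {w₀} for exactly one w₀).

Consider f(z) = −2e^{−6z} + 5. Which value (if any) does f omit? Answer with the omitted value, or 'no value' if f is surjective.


Little Picard bounds the complement of f(ℂ) to at most one point.
e^{−6z} is never zero on ℂ, so -2·e^{−6z} takes every value in ℂ ∖ {0}. Adding 5 shifts the range to ℂ ∖ {5}. Thus f omits exactly the value 5.

Omitted value: 5.


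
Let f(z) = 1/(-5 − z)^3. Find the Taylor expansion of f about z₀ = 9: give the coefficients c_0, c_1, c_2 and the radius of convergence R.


Let w = z − z₀, so z = z₀ + w.
Then -5 − z = -5 − (z₀ + w) = (-5 − z₀) − w = -14 − w.
f(z) = 1/(-14 − w)^3 = (1/(-14)^3) · (1 − w/(-14))^{−3}.
By the binomial series (1−u)^{−3} = Σ_{n≥0} C(n+2, 2) u^n for |u|<1, with u = w/(-14):
  c_n = C(n+2, 2) / (-14)^(n+3).
  c_0 = 1/(-14)^3 = -1/2744.
  c_1 = 3/(-14)^4 = 3/38416.
  c_2 = 6/(-14)^5 = -3/268912.
The series is valid for |w/d| < 1, i.e. |z − z₀| < |d|.
Radius of convergence: R = |-5 − z₀| = |-14| = 14 (distance from z₀ to the singularity z = -5).

c_0 = -1/2744, c_1 = 3/38416, c_2 = -3/268912; R = 14.


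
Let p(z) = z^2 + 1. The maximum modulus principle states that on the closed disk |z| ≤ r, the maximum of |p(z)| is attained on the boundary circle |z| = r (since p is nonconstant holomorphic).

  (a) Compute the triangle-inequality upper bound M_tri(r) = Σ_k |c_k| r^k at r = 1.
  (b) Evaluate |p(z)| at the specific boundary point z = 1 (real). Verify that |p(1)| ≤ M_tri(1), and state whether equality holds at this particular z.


Coefficients: c_0 = 1, c_1 = 0, c_2 = 1. Radius r = 1.
Part (a). Triangle bound: M_tri(r) = Σ_k |c_k| r^k
  = |1|·1^0 + |0|·1^1 + |1|·1^2
  = 1 + 0 + 1 = 2.
This bounds M(r) := max_{|z|=r} |p(z)| from above; equality holds iff all terms c_k z^k can be made to align in phase at a single z on |z|=r.
Part (b). At z = 1 (real, on the circle |z| = r):
  p(1) = (1)·1^0 + (0)·1^1 + (1)·1^2 = 2.
  |p(1)| = 2.
Since all nonzero coefficients share the same sign, |p(1)| = 2 = M_tri(1); the triangle bound is attained at z = 1, so in fact M(r) = 2.

M_tri(1) = 2; |p(1)| = 2; equality at z=1: yes.


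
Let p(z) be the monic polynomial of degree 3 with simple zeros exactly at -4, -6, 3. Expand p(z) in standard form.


The polynomial is p(z) = ∏_{α ∈ S} (z − α), where S = {-4, -6, 3}.
Expanding the product yields: p(z) = z^3 + 7·z^2 -6·z -72.
The resulting polynomial has degree 3 and real coefficients as required.

p(z) = z^3 + 7·z^2 -6·z -72.


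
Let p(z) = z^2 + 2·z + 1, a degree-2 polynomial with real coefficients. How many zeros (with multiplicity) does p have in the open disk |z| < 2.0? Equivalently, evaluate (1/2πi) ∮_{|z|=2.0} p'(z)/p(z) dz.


The zeros of p are: -1, -1.
Their magnitudes are: 1, 1.
Zeros with |z| < R = 2.0: -1, -1.
Count = 2.
By the argument principle, (1/2πi) ∮_{|z|=R} p'(z)/p(z) dz equals exactly this count.

Number of zeros inside |z| < 2.0: 2.


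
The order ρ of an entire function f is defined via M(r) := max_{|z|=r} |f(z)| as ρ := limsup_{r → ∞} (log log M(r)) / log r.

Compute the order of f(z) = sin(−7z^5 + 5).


Write sin(w) = (e^{iw} ± e^{−iw})/(2 or 2i), so |sin(w)| ≤ e^{|w|}. With w = −7z^5 + 5, |w| ≤ 7r^5 + 5 on |z|=r, giving M(r) ≤ e^{7r^5 + 5} and ρ ≤ 5. For the lower bound, choose z on |z|=r with -7z^5 purely imaginary of modulus 7r^5; then |sin(−7z^5 + 5)| grows like e^{7r^5}/2, so ρ ≥ 5. Hence ρ = 5.
Therefore ρ = 5.

Order ρ = 5.


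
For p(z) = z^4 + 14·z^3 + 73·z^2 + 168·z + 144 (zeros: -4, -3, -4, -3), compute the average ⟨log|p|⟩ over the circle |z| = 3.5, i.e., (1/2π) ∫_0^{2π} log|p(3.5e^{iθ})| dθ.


Zeros: -4, -4, -3, -3; r = 3.5.
Inside |z| < r: -3, -3. Outside (|z| ≥ r): -4, -4.
p(0) = 144, so log|p(0)| = log(144) = 4.9698.
Apply Jensen: I(r) = log|p(0)| + Σ_k log(r/|z_k|), summed over zeros inside |z| < r.
  log(r/|z_k|) for z_k = -3: log(3.5/3) = 0.1542
  log(r/|z_k|) for z_k = -3: log(3.5/3) = 0.1542
  Outside zeros (-4, -4) contribute nothing to the Jensen sum.
Sum over inside zeros: 0.3083.
I(r) = log|p(0)| + (inside sum) = 4.9698 + 0.3083 = 5.2781.
Note: since some zeros are outside |z| ≤ r, the simplified n·log(r) form does NOT apply — only the inside zeros contribute.

I(r) ≈ 5.2781.


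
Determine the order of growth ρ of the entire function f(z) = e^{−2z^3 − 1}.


|e^{−2z^3 − 1}| = e^{Re(-2·z^3) + -1} ≤ e^{2|z|^3 + -1} = e^{2r^3 + -1} on |z| = r, so ρ ≤ 3. Choosing z on |z|=r so that -2·z^3 is real positive (always possible by picking arg z appropriately) gives |f(z)| = e^{2r^3 + -1}, matching the bound. The additive constant -1 does not affect log log M(r) ~ 3·log r. Hence ρ = 3.
Therefore ρ = 3.

Order ρ = 3.


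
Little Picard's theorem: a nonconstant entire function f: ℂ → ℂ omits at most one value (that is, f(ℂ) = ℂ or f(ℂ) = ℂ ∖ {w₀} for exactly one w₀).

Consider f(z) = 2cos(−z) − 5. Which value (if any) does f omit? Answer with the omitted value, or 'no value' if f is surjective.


Little Picard bounds the complement of f(ℂ) to at most one point.
cos is entire and surjective onto ℂ: for every w ∈ ℂ, cos(ζ) = w has a solution ζ ∈ ℂ (e.g., via the complex inverse arccos). With ζ = −z this gives z = ζ/(-1). Then 2·cos(−z) takes every value in 2·ℂ = ℂ, and adding -5 is a bijection of ℂ. So f is surjective and omits no value. (Note: only on the real line is cos bounded by [−1, 1].)

Omitted value: no value.


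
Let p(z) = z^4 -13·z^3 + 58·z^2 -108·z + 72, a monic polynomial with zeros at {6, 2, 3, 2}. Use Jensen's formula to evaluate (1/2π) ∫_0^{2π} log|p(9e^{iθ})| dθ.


Zeros: 2, 2, 3, 6; r = 9.
Inside |z| < r: 2, 2, 3, 6. Outside (|z| ≥ r): ∅.
p(0) = 72, so log|p(0)| = log(72) = 4.2767.
Apply Jensen: I(r) = log|p(0)| + Σ_k log(r/|z_k|), summed over zeros inside |z| < r.
  log(r/|z_k|) for z_k = 6: log(9/6) = 0.4055
  log(r/|z_k|) for z_k = 2: log(9/2) = 1.5041
  log(r/|z_k|) for z_k = 3: log(9/3) = 1.0986
  log(r/|z_k|) for z_k = 2: log(9/2) = 1.5041
Sum over inside zeros: 4.5122.
I(r) = log|p(0)| + (inside sum) = 4.2767 + 4.5122 = 8.7889.
Closed form (all zeros inside, monic): I(r) = n·log(r) = 4·log(9) = 8.7889. ✓

I(r) ≈ 8.7889.


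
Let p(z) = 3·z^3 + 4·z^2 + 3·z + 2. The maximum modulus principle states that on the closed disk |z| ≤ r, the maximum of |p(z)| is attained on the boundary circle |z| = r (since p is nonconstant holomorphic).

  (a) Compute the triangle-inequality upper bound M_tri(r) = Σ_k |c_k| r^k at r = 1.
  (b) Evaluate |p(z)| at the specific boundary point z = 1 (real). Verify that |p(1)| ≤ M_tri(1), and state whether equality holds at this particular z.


Coefficients: c_0 = 2, c_1 = 3, c_2 = 4, c_3 = 3. Radius r = 1.
Part (a). Triangle bound: M_tri(r) = Σ_k |c_k| r^k
  = |2|·1^0 + |3|·1^1 + |4|·1^2 + |3|·1^3
  = 2 + 3 + 4 + 3 = 12.
This bounds M(r) := max_{|z|=r} |p(z)| from above; equality holds iff all terms c_k z^k can be made to align in phase at a single z on |z|=r.
Part (b). At z = 1 (real, on the circle |z| = r):
  p(1) = (2)·1^0 + (3)·1^1 + (4)·1^2 + (3)·1^3 = 12.
  |p(1)| = 12.
Since all nonzero coefficients share the same sign, |p(1)| = 12 = M_tri(1); the triangle bound is attained at z = 1, so in fact M(r) = 12.

M_tri(1) = 12; |p(1)| = 12; equality at z=1: yes.


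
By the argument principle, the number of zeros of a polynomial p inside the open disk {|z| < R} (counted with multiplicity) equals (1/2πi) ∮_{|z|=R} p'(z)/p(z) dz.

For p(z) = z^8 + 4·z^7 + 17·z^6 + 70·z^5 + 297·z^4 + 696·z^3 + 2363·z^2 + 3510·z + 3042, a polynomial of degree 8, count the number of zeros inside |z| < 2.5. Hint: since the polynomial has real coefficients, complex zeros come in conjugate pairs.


The zeros of p are: (2 + 3i), (2 - 3i), (-1 + 1i), (-1 - 1i), (-3 + 2i), (-3 - 2i), (0 + 3i), (0 - 3i).
Their magnitudes are: 3.606, 3.606, 1.414, 1.414, 3.606, 3.606, 3, 3.
Zeros with |z| < R = 2.5: (-1 + 1i), (-1 - 1i).
Count = 2.
By the argument principle, (1/2πi) ∮_{|z|=R} p'(z)/p(z) dz equals exactly this count.

Number of zeros inside |z| < 2.5: 2.


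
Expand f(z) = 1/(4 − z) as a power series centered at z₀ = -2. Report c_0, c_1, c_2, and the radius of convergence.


Let w = z − z₀, so z = z₀ + w.
Then 4 − z = 4 − (z₀ + w) = (4 − z₀) − w = 6 − w.
f(z) = 1/(6 − w) = (1/(6)) · 1/(1 − w/(6)) = Σ_{n≥0} w^n / (6)^(n+1).
So c_n = 1/(6)^(n+1):
  c_0 = 1/(6)^1 = 1/6.
  c_1 = 1/(6)^2 = 1/36.
  c_2 = 1/(6)^3 = 1/216.
The series is valid for |w/d| < 1, i.e. |z − z₀| < |d|.
Radius of convergence: R = |4 − z₀| = |6| = 6 (distance from z₀ to the singularity z = 4).

c_0 = 1/6, c_1 = 1/36, c_2 = 1/216; R = 6.


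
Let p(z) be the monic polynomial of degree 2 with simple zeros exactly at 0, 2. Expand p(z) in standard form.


The polynomial is p(z) = ∏_{α ∈ S} (z − α), where S = {0, 2}.
Expanding the product yields: p(z) = z^2 -2·z.
The resulting polynomial has degree 2 and real coefficients as required.

p(z) = z^2 -2·z.


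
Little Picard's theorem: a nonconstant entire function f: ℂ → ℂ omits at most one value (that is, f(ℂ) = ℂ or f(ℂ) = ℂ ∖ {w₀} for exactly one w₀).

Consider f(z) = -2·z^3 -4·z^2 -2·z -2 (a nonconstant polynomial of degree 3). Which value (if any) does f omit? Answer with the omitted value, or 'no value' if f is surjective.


Little Picard bounds the complement of f(ℂ) to at most one point.
For every w ∈ ℂ, the equation p(z) − w = 0 is a nonconstant polynomial in z and hence has at least one root by the fundamental theorem of algebra. So p is surjective onto ℂ, omitting no value.

Omitted value: no value.


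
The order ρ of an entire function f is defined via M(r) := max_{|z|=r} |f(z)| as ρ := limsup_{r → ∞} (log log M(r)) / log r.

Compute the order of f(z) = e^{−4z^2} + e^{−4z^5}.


Each summand is entire of order 2 and 5 respectively (as in the single-exponential case). The order of a sum is at most the max of the orders, so ρ ≤ 5. For the lower bound: on |z|=r choose arg z so that -4z^5 is real positive; then |e^{-4z^5}| = e^{4r^5} while |e^{-4z^2}| ≤ e^{4r^2} = o(e^{4r^5}). So |f| ≥ e^{4r^5}(1 − o(1)) and ρ ≥ 5. Hence ρ = max(2, 5) = 5.
Therefore ρ = 5.

Order ρ = 5.


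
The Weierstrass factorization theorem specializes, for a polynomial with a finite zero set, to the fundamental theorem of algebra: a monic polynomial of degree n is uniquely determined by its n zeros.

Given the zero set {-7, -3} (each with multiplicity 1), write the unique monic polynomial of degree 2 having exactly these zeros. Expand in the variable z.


The polynomial is p(z) = ∏_{α ∈ S} (z − α), where S = {-7, -3}.
Expanding the product yields: p(z) = z^2 + 10·z + 21.
The resulting polynomial has degree 2 and real coefficients as required.

p(z) = z^2 + 10·z + 21.


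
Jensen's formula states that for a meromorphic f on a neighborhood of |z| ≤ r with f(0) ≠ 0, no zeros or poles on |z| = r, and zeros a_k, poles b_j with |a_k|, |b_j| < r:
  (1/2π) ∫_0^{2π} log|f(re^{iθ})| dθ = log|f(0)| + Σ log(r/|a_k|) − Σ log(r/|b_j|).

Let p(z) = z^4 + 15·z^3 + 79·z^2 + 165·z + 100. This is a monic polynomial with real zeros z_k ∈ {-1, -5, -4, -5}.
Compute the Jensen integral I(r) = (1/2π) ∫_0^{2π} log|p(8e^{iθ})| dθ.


Zeros: -5, -5, -4, -1; r = 8.
Inside |z| < r: -5, -5, -4, -1. Outside (|z| ≥ r): ∅.
p(0) = 100, so log|p(0)| = log(100) = 4.6052.
Apply Jensen: I(r) = log|p(0)| + Σ_k log(r/|z_k|), summed over zeros inside |z| < r.
  log(r/|z_k|) for z_k = -1: log(8/1) = 2.0794
  log(r/|z_k|) for z_k = -5: log(8/5) = 0.4700
  log(r/|z_k|) for z_k = -4: log(8/4) = 0.6931
  log(r/|z_k|) for z_k = -5: log(8/5) = 0.4700
Sum over inside zeros: 3.7126.
I(r) = log|p(0)| + (inside sum) = 4.6052 + 3.7126 = 8.3178.
Closed form (all zeros inside, monic): I(r) = n·log(r) = 4·log(8) = 8.3178. ✓

I(r) ≈ 8.3178.


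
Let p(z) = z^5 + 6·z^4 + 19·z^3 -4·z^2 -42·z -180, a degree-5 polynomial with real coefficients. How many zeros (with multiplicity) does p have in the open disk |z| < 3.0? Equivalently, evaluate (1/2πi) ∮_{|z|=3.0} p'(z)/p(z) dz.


The zeros of p are: 2, (-3 + 3i), (-3 - 3i), (-1 + 2i), (-1 - 2i).
Their magnitudes are: 2, 4.243, 4.243, 2.236, 2.236.
Zeros with |z| < R = 3.0: 2, (-1 + 2i), (-1 - 2i).
Count = 3.
By the argument principle, (1/2πi) ∮_{|z|=R} p'(z)/p(z) dz equals exactly this count.

Number of zeros inside |z| < 3.0: 3.


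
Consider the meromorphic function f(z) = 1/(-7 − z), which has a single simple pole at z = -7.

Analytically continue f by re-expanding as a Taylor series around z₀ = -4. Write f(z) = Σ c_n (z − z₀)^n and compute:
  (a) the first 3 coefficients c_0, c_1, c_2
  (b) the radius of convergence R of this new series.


Let w = z − z₀, so z = z₀ + w.
Then -7 − z = -7 − (z₀ + w) = (-7 − z₀) − w = -3 − w.
f(z) = 1/(-3 − w) = (1/(-3)) · 1/(1 − w/(-3)) = Σ_{n≥0} w^n / (-3)^(n+1).
So c_n = 1/(-3)^(n+1):
  c_0 = 1/(-3)^1 = -1/3.
  c_1 = 1/(-3)^2 = 1/9.
  c_2 = 1/(-3)^3 = -1/27.
The series is valid for |w/d| < 1, i.e. |z − z₀| < |d|.
Radius of convergence: R = |-7 − z₀| = |-3| = 3 (distance from z₀ to the singularity z = -7).

c_0 = -1/3, c_1 = 1/9, c_2 = -1/27; R = 3.


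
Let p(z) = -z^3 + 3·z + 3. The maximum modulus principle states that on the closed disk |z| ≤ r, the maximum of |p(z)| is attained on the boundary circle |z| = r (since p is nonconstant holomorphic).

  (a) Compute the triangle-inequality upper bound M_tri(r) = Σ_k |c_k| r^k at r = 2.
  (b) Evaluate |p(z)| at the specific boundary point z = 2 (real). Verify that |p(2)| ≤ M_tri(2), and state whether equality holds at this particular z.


Coefficients: c_0 = 3, c_1 = 3, c_2 = 0, c_3 = -1. Radius r = 2.
Part (a). Triangle bound: M_tri(r) = Σ_k |c_k| r^k
  = |3|·2^0 + |3|·2^1 + |0|·2^2 + |-1|·2^3
  = 3 + 6 + 0 + 8 = 17.
This bounds M(r) := max_{|z|=r} |p(z)| from above; equality holds iff all terms c_k z^k can be made to align in phase at a single z on |z|=r.
Part (b). At z = 2 (real, on the circle |z| = r):
  p(2) = (3)·2^0 + (3)·2^1 + (0)·2^2 + (-1)·2^3 = 1.
  |p(2)| = 1.
Check: |p(2)| = 1 ≤ 17 = M_tri(2). ✓ Equality does not hold at z = 2 (the coefficients have mixed signs, so the terms do not all align in phase there).

M_tri(2) = 17; |p(2)| = 1; equality at z=2: no.


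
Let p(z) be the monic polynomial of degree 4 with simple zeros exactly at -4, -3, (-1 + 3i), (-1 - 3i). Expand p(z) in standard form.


The polynomial is p(z) = ∏_{α ∈ S} (z − α), where S = {-4, -3, (-1 + 3i), (-1 - 3i)}.
Expanding the product yields: p(z) = z^4 + 9·z^3 + 36·z^2 + 94·z + 120.
Note conjugate pairs combine to real quadratics: (z − (-1+3i))(z − (-1−3i)) = z² + 2z + 10.
The resulting polynomial has degree 4 and real coefficients as required.

p(z) = z^4 + 9·z^3 + 36·z^2 + 94·z + 120.


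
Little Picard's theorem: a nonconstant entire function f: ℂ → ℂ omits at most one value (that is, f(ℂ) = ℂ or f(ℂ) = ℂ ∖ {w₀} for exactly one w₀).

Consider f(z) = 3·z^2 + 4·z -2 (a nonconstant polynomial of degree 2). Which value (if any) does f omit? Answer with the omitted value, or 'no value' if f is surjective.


Little Picard bounds the complement of f(ℂ) to at most one point.
For every w ∈ ℂ, the equation p(z) − w = 0 is a nonconstant polynomial in z and hence has at least one root by the fundamental theorem of algebra. So p is surjective onto ℂ, omitting no value.

Omitted value: no value.


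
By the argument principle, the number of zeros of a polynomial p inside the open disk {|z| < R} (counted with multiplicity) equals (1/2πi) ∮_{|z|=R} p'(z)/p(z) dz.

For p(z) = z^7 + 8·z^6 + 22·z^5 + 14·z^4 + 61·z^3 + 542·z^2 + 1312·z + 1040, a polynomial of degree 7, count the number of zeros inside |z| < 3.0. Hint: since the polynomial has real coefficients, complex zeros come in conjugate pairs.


The zeros of p are: -2, (-2 + 1i), (-2 - 1i), (2 + 2i), (2 - 2i), (-3 + 2i), (-3 - 2i).
Their magnitudes are: 2, 2.236, 2.236, 2.828, 2.828, 3.606, 3.606.
Zeros with |z| < R = 3.0: -2, (-2 + 1i), (-2 - 1i), (2 + 2i), (2 - 2i).
Count = 5.
By the argument principle, (1/2πi) ∮_{|z|=R} p'(z)/p(z) dz equals exactly this count.

Number of zeros inside |z| < 3.0: 5.


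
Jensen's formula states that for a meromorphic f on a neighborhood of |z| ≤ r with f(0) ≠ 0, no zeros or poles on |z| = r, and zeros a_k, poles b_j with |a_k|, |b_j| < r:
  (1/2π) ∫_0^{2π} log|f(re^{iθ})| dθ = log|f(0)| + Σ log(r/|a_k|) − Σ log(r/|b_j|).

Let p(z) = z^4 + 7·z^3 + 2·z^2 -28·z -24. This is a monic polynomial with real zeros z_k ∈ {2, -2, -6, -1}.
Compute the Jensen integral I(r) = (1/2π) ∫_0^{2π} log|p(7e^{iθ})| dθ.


Zeros: -6, -2, -1, 2; r = 7.
Inside |z| < r: -6, -2, -1, 2. Outside (|z| ≥ r): ∅.
p(0) = -24, so log|p(0)| = log(24) = 3.1781.
Apply Jensen: I(r) = log|p(0)| + Σ_k log(r/|z_k|), summed over zeros inside |z| < r.
  log(r/|z_k|) for z_k = 2: log(7/2) = 1.2528
  log(r/|z_k|) for z_k = -2: log(7/2) = 1.2528
  log(r/|z_k|) for z_k = -6: log(7/6) = 0.1542
  log(r/|z_k|) for z_k = -1: log(7/1) = 1.9459
Sum over inside zeros: 4.6056.
I(r) = log|p(0)| + (inside sum) = 3.1781 + 4.6056 = 7.7836.
Closed form (all zeros inside, monic): I(r) = n·log(r) = 4·log(7) = 7.7836. ✓

I(r) ≈ 7.7836.


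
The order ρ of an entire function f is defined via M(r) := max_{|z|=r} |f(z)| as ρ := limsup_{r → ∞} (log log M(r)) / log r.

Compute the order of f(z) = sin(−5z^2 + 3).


Write sin(w) = (e^{iw} ± e^{−iw})/(2 or 2i), so |sin(w)| ≤ e^{|w|}. With w = −5z^2 + 3, |w| ≤ 5r^2 + 3 on |z|=r, giving M(r) ≤ e^{5r^2 + 3} and ρ ≤ 2. For the lower bound, choose z on |z|=r with -5z^2 purely imaginary of modulus 5r^2; then |sin(−5z^2 + 3)| grows like e^{5r^2}/2, so ρ ≥ 2. Hence ρ = 2.
Therefore ρ = 2.

Order ρ = 2.


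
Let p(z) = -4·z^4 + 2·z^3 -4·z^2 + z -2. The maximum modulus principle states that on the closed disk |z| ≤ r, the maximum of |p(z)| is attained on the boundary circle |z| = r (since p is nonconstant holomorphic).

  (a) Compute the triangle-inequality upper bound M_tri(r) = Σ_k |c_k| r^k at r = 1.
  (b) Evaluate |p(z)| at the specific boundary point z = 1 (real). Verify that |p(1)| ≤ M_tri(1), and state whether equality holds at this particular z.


Coefficients: c_0 = -2, c_1 = 1, c_2 = -4, c_3 = 2, c_4 = -4. Radius r = 1.
Part (a). Triangle bound: M_tri(r) = Σ_k |c_k| r^k
  = |-2|·1^0 + |1|·1^1 + |-4|·1^2 + |2|·1^3 + |-4|·1^4
  = 2 + 1 + 4 + 2 + 4 = 13.
This bounds M(r) := max_{|z|=r} |p(z)| from above; equality holds iff all terms c_k z^k can be made to align in phase at a single z on |z|=r.
Part (b). At z = 1 (real, on the circle |z| = r):
  p(1) = (-2)·1^0 + (1)·1^1 + (-4)·1^2 + (2)·1^3 + (-4)·1^4 = -7.
  |p(1)| = 7.
Check: |p(1)| = 7 ≤ 13 = M_tri(1). ✓ Equality does not hold at z = 1 (the coefficients have mixed signs, so the terms do not all align in phase there).

M_tri(1) = 13; |p(1)| = 7; equality at z=1: no.


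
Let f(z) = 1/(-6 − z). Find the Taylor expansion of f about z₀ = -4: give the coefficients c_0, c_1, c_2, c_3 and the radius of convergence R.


Let w = z − z₀, so z = z₀ + w.
Then -6 − z = -6 − (z₀ + w) = (-6 − z₀) − w = -2 − w.
f(z) = 1/(-2 − w) = (1/(-2)) · 1/(1 − w/(-2)) = Σ_{n≥0} w^n / (-2)^(n+1).
So c_n = 1/(-2)^(n+1):
  c_0 = 1/(-2)^1 = -1/2.
  c_1 = 1/(-2)^2 = 1/4.
  c_2 = 1/(-2)^3 = -1/8.
  c_3 = 1/(-2)^4 = 1/16.
The series is valid for |w/d| < 1, i.e. |z − z₀| < |d|.
Radius of convergence: R = |-6 − z₀| = |-2| = 2 (distance from z₀ to the singularity z = -6).

c_0 = -1/2, c_1 = 1/4, c_2 = -1/8, c_3 = 1/16; R = 2.


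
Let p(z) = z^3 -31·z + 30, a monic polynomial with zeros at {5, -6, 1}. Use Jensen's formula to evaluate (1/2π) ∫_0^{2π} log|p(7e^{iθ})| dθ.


Zeros: -6, 1, 5; r = 7.
Inside |z| < r: -6, 1, 5. Outside (|z| ≥ r): ∅.
p(0) = 30, so log|p(0)| = log(30) = 3.4012.
Apply Jensen: I(r) = log|p(0)| + Σ_k log(r/|z_k|), summed over zeros inside |z| < r.
  log(r/|z_k|) for z_k = 5: log(7/5) = 0.3365
  log(r/|z_k|) for z_k = -6: log(7/6) = 0.1542
  log(r/|z_k|) for z_k = 1: log(7/1) = 1.9459
Sum over inside zeros: 2.4365.
I(r) = log|p(0)| + (inside sum) = 3.4012 + 2.4365 = 5.8377.
Closed form (all zeros inside, monic): I(r) = n·log(r) = 3·log(7) = 5.8377. ✓

I(r) ≈ 5.8377.


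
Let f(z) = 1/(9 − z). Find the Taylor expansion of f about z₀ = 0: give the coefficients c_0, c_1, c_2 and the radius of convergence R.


Let w = z − z₀, so z = z₀ + w.
Then 9 − z = 9 − (z₀ + w) = (9 − z₀) − w = 9 − w.
f(z) = 1/(9 − w) = (1/(9)) · 1/(1 − w/(9)) = Σ_{n≥0} w^n / (9)^(n+1).
So c_n = 1/(9)^(n+1):
  c_0 = 1/(9)^1 = 1/9.
  c_1 = 1/(9)^2 = 1/81.
  c_2 = 1/(9)^3 = 1/729.
The series is valid for |w/d| < 1, i.e. |z − z₀| < |d|.
Radius of convergence: R = |9 − z₀| = |9| = 9 (distance from z₀ to the singularity z = 9).

c_0 = 1/9, c_1 = 1/81, c_2 = 1/729; R = 9.


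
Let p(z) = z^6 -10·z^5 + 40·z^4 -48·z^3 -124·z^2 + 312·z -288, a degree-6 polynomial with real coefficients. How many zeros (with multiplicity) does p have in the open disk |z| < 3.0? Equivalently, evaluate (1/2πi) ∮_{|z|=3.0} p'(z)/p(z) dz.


The zeros of p are: (3 + 3i), (3 - 3i), (1 + 1i), (1 - 1i), -2, 4.
Their magnitudes are: 4.243, 4.243, 1.414, 1.414, 2, 4.
Zeros with |z| < R = 3.0: (1 + 1i), (1 - 1i), -2.
Count = 3.
By the argument principle, (1/2πi) ∮_{|z|=R} p'(z)/p(z) dz equals exactly this count.

Number of zeros inside |z| < 3.0: 3.


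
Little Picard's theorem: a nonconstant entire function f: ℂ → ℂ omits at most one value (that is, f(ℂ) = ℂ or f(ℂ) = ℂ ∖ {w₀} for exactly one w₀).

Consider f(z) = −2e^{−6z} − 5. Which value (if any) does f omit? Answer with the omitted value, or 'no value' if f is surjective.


Little Picard bounds the complement of f(ℂ) to at most one point.
e^{−6z} is never zero on ℂ, so -2·e^{−6z} takes every value in ℂ ∖ {0}. Adding -5 shifts the range to ℂ ∖ {-5}. Thus f omits exactly the value -5.

Omitted value: -5.


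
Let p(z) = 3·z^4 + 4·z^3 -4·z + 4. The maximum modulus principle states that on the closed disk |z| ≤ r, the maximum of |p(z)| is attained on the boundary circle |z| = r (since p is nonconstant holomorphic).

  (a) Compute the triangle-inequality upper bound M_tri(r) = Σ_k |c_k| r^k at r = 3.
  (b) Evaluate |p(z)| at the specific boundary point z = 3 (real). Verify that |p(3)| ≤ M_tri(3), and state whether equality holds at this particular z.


Coefficients: c_0 = 4, c_1 = -4, c_2 = 0, c_3 = 4, c_4 = 3. Radius r = 3.
Part (a). Triangle bound: M_tri(r) = Σ_k |c_k| r^k
  = |4|·3^0 + |-4|·3^1 + |0|·3^2 + |4|·3^3 + |3|·3^4
  = 4 + 12 + 0 + 108 + 243 = 367.
This bounds M(r) := max_{|z|=r} |p(z)| from above; equality holds iff all terms c_k z^k can be made to align in phase at a single z on |z|=r.
Part (b). At z = 3 (real, on the circle |z| = r):
  p(3) = (4)·3^0 + (-4)·3^1 + (0)·3^2 + (4)·3^3 + (3)·3^4 = 343.
  |p(3)| = 343.
Check: |p(3)| = 343 ≤ 367 = M_tri(3). ✓ Equality does not hold at z = 3 (the coefficients have mixed signs, so the terms do not all align in phase there).

M_tri(3) = 367; |p(3)| = 343; equality at z=3: no.


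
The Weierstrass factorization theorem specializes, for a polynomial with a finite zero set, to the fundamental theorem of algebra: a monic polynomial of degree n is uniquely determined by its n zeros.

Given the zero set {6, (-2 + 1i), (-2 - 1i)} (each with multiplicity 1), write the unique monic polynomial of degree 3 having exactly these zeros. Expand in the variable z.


The polynomial is p(z) = ∏_{α ∈ S} (z − α), where S = {6, (-2 + 1i), (-2 - 1i)}.
Expanding the product yields: p(z) = z^3 -2·z^2 -19·z -30.
Note conjugate pairs combine to real quadratics: (z − (-2+1i))(z − (-2−1i)) = z² + 4z + 5.
The resulting polynomial has degree 3 and real coefficients as required.

p(z) = z^3 -2·z^2 -19·z -30.


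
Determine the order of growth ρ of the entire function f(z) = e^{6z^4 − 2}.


|e^{6z^4 − 2}| = e^{Re(6·z^4) + -2} ≤ e^{6|z|^4 + -2} = e^{6r^4 + -2} on |z| = r, so ρ ≤ 4. Choosing z on |z|=r so that 6·z^4 is real positive (always possible by picking arg z appropriately) gives |f(z)| = e^{6r^4 + -2}, matching the bound. The additive constant -2 does not affect log log M(r) ~ 4·log r. Hence ρ = 4.
Therefore ρ = 4.

Order ρ = 4.


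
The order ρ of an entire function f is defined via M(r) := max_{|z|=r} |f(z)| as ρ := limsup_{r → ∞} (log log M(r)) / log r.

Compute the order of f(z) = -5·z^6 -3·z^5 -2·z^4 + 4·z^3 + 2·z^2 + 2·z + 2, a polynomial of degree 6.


|f(z)| ≤ Σ|c_k|·r^k = O(r^6) as r → ∞. Polynomial growth is O(e^{r^ε}) for every ε > 0 (since r^6/e^{r^ε} → 0), so ρ ≤ ε for all ε > 0, i.e. ρ = 0. Every nonconstant polynomial has order 0.
Therefore ρ = 0.

Order ρ = 0.


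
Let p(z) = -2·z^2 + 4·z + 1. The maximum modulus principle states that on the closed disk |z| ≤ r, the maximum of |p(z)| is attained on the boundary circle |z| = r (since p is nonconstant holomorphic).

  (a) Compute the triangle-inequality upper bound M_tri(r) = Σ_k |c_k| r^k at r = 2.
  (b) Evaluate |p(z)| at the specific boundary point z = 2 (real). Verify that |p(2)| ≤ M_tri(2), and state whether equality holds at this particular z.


Coefficients: c_0 = 1, c_1 = 4, c_2 = -2. Radius r = 2.
Part (a). Triangle bound: M_tri(r) = Σ_k |c_k| r^k
  = |1|·2^0 + |4|·2^1 + |-2|·2^2
  = 1 + 8 + 8 = 17.
This bounds M(r) := max_{|z|=r} |p(z)| from above; equality holds iff all terms c_k z^k can be made to align in phase at a single z on |z|=r.
Part (b). At z = 2 (real, on the circle |z| = r):
  p(2) = (1)·2^0 + (4)·2^1 + (-2)·2^2 = 1.
  |p(2)| = 1.
Check: |p(2)| = 1 ≤ 17 = M_tri(2). ✓ Equality does not hold at z = 2 (the coefficients have mixed signs, so the terms do not all align in phase there).

M_tri(2) = 17; |p(2)| = 1; equality at z=2: no.
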